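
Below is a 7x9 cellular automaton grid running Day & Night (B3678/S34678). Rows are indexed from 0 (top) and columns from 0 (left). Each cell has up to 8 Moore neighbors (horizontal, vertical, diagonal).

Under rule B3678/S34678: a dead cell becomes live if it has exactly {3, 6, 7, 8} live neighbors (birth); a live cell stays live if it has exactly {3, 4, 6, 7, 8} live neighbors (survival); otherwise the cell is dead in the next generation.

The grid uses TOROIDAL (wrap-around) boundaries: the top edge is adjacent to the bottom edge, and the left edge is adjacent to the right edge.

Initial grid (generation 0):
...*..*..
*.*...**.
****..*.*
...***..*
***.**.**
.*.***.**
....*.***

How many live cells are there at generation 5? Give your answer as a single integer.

Simulating step by step:
Generation 0 (given above): 33 live cells
Generation 1: 33 live cells
......**.
*.*..***.
****..*.*
***..*...
.****..*.
**.*..***
*.*.*.*.*
Generation 2: 29 live cells
*..*.....
*.**.*...
.*.**.*.*
.***..**.
******.*.
..*...*..
*..*..**.
Generation 3: 26 live cells
...*..*..
*.**....*
.**.*.*..
..***.**.
..*.**.**
*.*...*..
.**.....*
Generation 4: 34 live cells
...*...**
..****.*.
**.**...*
..*******
..****.**
*.*..*...
****...*.
Generation 5: 35 live cells
*.*....**
.**...**.
******..*
...**.*..
*.***.***
**.*...*.
*****.*..
Population at generation 5: 35

Answer: 35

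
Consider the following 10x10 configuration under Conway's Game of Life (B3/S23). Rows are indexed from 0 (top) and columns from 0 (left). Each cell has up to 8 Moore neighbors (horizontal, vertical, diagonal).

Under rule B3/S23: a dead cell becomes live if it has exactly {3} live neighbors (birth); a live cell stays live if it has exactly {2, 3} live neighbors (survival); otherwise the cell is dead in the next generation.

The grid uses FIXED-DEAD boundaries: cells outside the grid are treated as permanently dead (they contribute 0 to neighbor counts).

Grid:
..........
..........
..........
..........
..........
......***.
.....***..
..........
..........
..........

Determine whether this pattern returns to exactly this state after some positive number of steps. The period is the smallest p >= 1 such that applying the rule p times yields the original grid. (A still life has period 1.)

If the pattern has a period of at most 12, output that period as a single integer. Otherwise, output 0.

Answer: 2

Derivation:
Simulating and comparing each generation to the original:
Gen 0 (original, given above): 6 live cells
Gen 1: 6 live cells, differs from original
Gen 2: 6 live cells, MATCHES original -> period = 2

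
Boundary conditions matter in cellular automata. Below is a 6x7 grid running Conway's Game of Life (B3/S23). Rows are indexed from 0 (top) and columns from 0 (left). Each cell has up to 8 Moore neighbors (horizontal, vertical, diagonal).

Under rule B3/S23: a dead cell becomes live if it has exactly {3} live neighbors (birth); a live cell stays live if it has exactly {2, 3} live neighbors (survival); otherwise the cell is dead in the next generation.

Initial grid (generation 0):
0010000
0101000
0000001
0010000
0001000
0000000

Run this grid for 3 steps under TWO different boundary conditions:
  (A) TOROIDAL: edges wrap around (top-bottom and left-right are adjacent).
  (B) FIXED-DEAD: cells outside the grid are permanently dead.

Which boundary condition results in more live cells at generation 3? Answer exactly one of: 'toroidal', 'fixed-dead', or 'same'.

Answer: same

Derivation:
Under TOROIDAL boundary, generation 3:
0010000
0010000
0010000
0000000
0000000
0000000
Population = 3

Under FIXED-DEAD boundary, generation 3:
0010000
0010000
0010000
0000000
0000000
0000000
Population = 3

Comparison: toroidal=3, fixed-dead=3 -> same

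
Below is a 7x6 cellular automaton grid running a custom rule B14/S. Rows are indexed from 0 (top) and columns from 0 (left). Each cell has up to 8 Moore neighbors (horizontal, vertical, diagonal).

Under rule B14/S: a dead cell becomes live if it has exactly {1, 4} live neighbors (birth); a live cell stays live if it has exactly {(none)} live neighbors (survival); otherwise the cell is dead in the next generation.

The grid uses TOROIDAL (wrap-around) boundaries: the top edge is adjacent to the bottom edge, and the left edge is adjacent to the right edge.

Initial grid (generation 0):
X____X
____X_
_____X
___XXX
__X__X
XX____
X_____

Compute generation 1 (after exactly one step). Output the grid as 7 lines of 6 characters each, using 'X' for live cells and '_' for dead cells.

Simulating step by step:
Generation 0 (given above): 12 live cells
Generation 1: 14 live cells
(generation 1 grid is the final answer)

Answer: ___X__
_X_X_X
__X___
_X____
X___X_
___XX_
_XX_XX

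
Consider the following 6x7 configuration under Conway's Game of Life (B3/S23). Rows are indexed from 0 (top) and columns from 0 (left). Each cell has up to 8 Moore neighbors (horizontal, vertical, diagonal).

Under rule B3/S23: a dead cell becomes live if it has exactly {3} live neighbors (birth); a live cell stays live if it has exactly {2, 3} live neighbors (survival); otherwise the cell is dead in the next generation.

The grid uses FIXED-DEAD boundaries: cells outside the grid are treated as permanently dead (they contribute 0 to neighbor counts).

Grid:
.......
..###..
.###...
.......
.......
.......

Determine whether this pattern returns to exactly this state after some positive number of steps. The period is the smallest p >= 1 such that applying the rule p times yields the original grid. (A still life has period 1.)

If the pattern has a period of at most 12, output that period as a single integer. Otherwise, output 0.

Answer: 2

Derivation:
Simulating and comparing each generation to the original:
Gen 0 (original, given above): 6 live cells
Gen 1: 6 live cells, differs from original
Gen 2: 6 live cells, MATCHES original -> period = 2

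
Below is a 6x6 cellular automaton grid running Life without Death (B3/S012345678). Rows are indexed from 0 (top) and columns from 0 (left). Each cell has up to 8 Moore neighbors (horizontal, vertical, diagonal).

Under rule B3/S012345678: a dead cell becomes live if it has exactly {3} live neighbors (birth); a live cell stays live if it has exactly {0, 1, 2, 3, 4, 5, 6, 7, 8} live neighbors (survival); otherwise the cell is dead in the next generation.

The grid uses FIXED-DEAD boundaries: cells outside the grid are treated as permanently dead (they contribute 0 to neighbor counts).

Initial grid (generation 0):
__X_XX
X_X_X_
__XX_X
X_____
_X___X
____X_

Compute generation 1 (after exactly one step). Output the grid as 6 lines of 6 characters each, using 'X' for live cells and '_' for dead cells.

Answer: _XX_XX
X_X_X_
__XXXX
XXX_X_
_X___X
____X_

Derivation:
Simulating step by step:
Generation 0 (given above): 13 live cells
Generation 1: 18 live cells
(generation 1 grid is the final answer)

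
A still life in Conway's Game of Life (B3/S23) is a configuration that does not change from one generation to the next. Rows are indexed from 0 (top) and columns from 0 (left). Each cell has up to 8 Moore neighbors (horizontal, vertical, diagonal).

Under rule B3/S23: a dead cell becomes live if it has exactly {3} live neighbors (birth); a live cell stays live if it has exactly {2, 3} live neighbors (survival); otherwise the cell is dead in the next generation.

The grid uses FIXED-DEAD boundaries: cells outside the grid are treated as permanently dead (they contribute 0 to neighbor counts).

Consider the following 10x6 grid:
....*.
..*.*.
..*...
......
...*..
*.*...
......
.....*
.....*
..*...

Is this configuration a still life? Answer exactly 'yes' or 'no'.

Answer: no

Derivation:
Compute generation 1 and compare to generation 0 (given above):
Generation 1:
...*..
......
...*..
......
......
......
......
......
......
......
Cell (0,3) differs: gen0=0 vs gen1=1 -> NOT a still life.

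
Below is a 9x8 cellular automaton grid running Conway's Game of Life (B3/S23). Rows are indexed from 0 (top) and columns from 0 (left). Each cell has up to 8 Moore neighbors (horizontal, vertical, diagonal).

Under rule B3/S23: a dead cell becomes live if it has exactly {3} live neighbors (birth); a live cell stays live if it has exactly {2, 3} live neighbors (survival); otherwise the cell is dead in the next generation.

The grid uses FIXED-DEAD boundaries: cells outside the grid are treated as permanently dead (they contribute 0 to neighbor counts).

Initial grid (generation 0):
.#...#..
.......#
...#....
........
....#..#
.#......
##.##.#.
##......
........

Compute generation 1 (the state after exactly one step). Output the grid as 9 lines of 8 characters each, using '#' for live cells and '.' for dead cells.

Answer: ........
........
........
........
........
######..
........
###.....
........

Derivation:
Simulating step by step:
Generation 0 (given above): 14 live cells
Generation 1: 9 live cells
(generation 1 grid is the final answer)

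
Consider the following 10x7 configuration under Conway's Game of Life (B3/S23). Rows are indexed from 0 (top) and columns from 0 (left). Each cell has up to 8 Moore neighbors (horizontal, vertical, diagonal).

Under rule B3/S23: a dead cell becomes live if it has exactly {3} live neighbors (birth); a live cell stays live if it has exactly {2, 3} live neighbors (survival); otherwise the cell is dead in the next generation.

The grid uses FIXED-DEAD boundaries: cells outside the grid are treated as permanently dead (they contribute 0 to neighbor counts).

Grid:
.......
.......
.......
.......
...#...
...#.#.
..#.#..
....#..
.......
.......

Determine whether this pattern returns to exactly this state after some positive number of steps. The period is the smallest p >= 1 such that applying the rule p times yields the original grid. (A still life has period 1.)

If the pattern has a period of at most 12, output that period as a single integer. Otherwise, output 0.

Simulating and comparing each generation to the original:
Gen 0 (original, given above): 6 live cells
Gen 1: 6 live cells, differs from original
Gen 2: 6 live cells, MATCHES original -> period = 2

Answer: 2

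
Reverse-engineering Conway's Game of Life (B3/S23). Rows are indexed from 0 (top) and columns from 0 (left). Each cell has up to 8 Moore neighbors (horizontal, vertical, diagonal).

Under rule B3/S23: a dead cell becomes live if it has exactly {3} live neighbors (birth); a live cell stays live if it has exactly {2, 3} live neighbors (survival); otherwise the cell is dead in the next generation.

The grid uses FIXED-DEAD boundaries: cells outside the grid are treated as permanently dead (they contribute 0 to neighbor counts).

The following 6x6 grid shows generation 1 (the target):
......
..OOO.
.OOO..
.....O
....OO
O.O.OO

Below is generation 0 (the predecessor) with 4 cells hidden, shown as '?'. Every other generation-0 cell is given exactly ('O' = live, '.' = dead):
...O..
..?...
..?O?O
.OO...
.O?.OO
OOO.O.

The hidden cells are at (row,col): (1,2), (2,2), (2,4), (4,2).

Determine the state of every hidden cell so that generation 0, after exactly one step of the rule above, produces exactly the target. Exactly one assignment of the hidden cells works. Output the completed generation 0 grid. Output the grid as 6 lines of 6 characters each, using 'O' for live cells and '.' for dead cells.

Hidden generation-0 cells (in order): (1,2), (2,2), (2,4), (4,2).
A hidden cell only influences target cells in its own 3x3 neighborhood. Try each of the 2^4 = 16 assignments, step the completed generation 0 forward once under B3/S23, and compare with the target:
  (1,2)=. (2,2)=. (2,4)=. (4,2)=. -> step gives (1,2)='.' but target has 'O' -> reject
  (1,2)=. (2,2)=. (2,4)=. (4,2)=O -> step gives (1,2)='.' but target has 'O' -> reject
  (1,2)=. (2,2)=. (2,4)=O (4,2)=. -> step gives (1,2)='.' but target has 'O' -> reject
  (1,2)=. (2,2)=. (2,4)=O (4,2)=O -> step gives (1,2)='.' but target has 'O' -> reject
  (1,2)=. (2,2)=O (2,4)=. (4,2)=. -> step gives (3,1)='O' but target has '.' -> reject
  (1,2)=. (2,2)=O (2,4)=. (4,2)=O -> step reproduces the target at every cell -> ACCEPT
  (1,2)=. (2,2)=O (2,4)=O (4,2)=. -> step gives (1,3)='.' but target has 'O' -> reject
  (1,2)=. (2,2)=O (2,4)=O (4,2)=O -> step gives (1,3)='.' but target has 'O' -> reject
  (1,2)=O (2,2)=. (2,4)=. (4,2)=. -> step gives (2,2)='.' but target has 'O' -> reject
  (1,2)=O (2,2)=. (2,4)=. (4,2)=O -> step gives (2,2)='.' but target has 'O' -> reject
  (1,2)=O (2,2)=. (2,4)=O (4,2)=. -> step gives (1,3)='.' but target has 'O' -> reject
  (1,2)=O (2,2)=. (2,4)=O (4,2)=O -> step gives (1,3)='.' but target has 'O' -> reject
  (1,2)=O (2,2)=O (2,4)=. (4,2)=. -> step gives (1,3)='.' but target has 'O' -> reject
  (1,2)=O (2,2)=O (2,4)=. (4,2)=O -> step gives (1,3)='.' but target has 'O' -> reject
  (1,2)=O (2,2)=O (2,4)=O (4,2)=. -> step gives (1,3)='.' but target has 'O' -> reject
  (1,2)=O (2,2)=O (2,4)=O (4,2)=O -> step gives (1,3)='.' but target has 'O' -> reject
Unique solution: (1,2)=dead, (2,2)=live, (2,4)=dead, (4,2)=live.
Check: live-neighbor counts of every cell in the completed generation 0:
001010
013331
133220
245543
465522
243423
Applying B3/S23 to generation 0 with these counts gives:
......
..OOO.
.OOO..
.....O
....OO
O.O.OO
which matches the target exactly.

Answer: ...O..
......
..OO.O
.OO...
.OO.OO
OOO.O.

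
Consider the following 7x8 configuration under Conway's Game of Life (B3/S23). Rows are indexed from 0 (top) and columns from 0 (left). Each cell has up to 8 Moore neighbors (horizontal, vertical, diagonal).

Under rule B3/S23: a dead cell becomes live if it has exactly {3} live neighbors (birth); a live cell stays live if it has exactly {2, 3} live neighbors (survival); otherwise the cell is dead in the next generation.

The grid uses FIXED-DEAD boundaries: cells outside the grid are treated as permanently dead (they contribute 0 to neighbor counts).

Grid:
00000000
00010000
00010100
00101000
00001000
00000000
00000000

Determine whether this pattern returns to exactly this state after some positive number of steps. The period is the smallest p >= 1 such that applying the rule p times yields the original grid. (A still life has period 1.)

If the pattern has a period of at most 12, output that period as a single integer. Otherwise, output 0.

Answer: 2

Derivation:
Simulating and comparing each generation to the original:
Gen 0 (original, given above): 6 live cells
Gen 1: 6 live cells, differs from original
Gen 2: 6 live cells, MATCHES original -> period = 2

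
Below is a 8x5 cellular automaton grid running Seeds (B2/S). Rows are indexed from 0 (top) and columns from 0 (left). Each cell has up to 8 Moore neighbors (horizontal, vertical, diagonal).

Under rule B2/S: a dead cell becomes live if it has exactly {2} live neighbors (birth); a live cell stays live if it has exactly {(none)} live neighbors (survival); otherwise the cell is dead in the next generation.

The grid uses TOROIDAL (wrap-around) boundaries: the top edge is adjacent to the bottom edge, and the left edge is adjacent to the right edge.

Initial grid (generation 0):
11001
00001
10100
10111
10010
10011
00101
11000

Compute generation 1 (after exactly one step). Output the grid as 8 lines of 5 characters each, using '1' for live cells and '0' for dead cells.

Answer: 00110
00100
00000
00000
00000
00000
00000
00000

Derivation:
Simulating step by step:
Generation 0 (given above): 19 live cells
Generation 1: 3 live cells
(generation 1 grid is the final answer)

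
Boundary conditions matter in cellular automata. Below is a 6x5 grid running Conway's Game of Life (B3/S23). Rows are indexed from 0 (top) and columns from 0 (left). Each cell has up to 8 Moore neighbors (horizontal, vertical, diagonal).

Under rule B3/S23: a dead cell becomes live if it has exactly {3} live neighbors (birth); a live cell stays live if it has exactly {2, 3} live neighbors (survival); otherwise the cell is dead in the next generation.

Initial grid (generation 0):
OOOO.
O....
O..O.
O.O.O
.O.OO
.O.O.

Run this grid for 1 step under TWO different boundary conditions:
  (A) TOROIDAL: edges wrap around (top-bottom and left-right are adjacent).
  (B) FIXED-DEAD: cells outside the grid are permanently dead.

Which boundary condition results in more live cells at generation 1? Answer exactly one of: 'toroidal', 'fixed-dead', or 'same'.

Under TOROIDAL boundary, generation 1:
O..O.
O..O.
O..O.
..O..
.O...
.....
Population = 8

Under FIXED-DEAD boundary, generation 1:
OOO..
O..O.
O..O.
O.O.O
OO..O
...OO
Population = 15

Comparison: toroidal=8, fixed-dead=15 -> fixed-dead

Answer: fixed-dead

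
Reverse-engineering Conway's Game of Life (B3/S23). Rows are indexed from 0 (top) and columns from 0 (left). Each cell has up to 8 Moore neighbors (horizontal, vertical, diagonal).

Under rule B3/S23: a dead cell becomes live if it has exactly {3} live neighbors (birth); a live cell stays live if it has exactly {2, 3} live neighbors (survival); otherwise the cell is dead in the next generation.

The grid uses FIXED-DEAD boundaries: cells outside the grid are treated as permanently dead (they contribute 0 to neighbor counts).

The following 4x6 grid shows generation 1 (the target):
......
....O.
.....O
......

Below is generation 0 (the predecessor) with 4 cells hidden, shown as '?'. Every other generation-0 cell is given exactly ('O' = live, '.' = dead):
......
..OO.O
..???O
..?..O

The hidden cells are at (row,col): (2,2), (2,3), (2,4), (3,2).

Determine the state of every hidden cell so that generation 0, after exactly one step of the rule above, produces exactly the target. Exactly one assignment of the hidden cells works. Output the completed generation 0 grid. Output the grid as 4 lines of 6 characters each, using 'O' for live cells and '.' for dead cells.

Hidden generation-0 cells (in order): (2,2), (2,3), (2,4), (3,2).
A hidden cell only influences target cells in its own 3x3 neighborhood. Try each of the 2^4 = 16 assignments, step the completed generation 0 forward once under B3/S23, and compare with the target:
  (2,2)=. (2,3)=. (2,4)=. (3,2)=. -> step reproduces the target at every cell -> ACCEPT
  (2,2)=. (2,3)=. (2,4)=. (3,2)=O -> step gives (2,2)='O' but target has '.' -> reject
  (2,2)=. (2,3)=. (2,4)=O (3,2)=. -> step gives (1,3)='O' but target has '.' -> reject
  (2,2)=. (2,3)=. (2,4)=O (3,2)=O -> step gives (1,3)='O' but target has '.' -> reject
  (2,2)=. (2,3)=O (2,4)=. (3,2)=. -> step gives (1,2)='O' but target has '.' -> reject
  (2,2)=. (2,3)=O (2,4)=. (3,2)=O -> step gives (1,2)='O' but target has '.' -> reject
  (2,2)=. (2,3)=O (2,4)=O (3,2)=. -> step gives (1,2)='O' but target has '.' -> reject
  (2,2)=. (2,3)=O (2,4)=O (3,2)=O -> step gives (1,2)='O' but target has '.' -> reject
  (2,2)=O (2,3)=. (2,4)=. (3,2)=. -> step gives (1,2)='O' but target has '.' -> reject
  (2,2)=O (2,3)=. (2,4)=. (3,2)=O -> step gives (1,2)='O' but target has '.' -> reject
  (2,2)=O (2,3)=. (2,4)=O (3,2)=. -> step gives (1,2)='O' but target has '.' -> reject
  (2,2)=O (2,3)=. (2,4)=O (3,2)=O -> step gives (1,2)='O' but target has '.' -> reject
  (2,2)=O (2,3)=O (2,4)=. (3,2)=. -> step gives (1,2)='O' but target has '.' -> reject
  (2,2)=O (2,3)=O (2,4)=. (3,2)=O -> step gives (1,2)='O' but target has '.' -> reject
  (2,2)=O (2,3)=O (2,4)=O (3,2)=. -> step gives (1,2)='O' but target has '.' -> reject
  (2,2)=O (2,3)=O (2,4)=O (3,2)=O -> step gives (1,2)='O' but target has '.' -> reject
Unique solution: (2,2)=dead, (2,3)=dead, (2,4)=dead, (3,2)=dead.
Check: live-neighbor counts of every cell in the completed generation 0:
012221
011131
012242
000021
Applying B3/S23 to generation 0 with these counts gives:
......
....O.
.....O
......
which matches the target exactly.

Answer: ......
..OO.O
.....O
.....O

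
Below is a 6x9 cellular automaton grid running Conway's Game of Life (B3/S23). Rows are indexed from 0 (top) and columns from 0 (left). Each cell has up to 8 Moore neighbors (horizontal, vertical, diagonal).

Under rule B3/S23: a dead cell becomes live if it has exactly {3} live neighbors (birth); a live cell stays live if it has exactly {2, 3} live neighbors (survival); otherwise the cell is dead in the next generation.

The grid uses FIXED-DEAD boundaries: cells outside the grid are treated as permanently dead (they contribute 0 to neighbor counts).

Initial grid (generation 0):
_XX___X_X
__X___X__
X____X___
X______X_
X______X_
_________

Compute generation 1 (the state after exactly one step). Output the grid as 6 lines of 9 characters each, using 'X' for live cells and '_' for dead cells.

Simulating step by step:
Generation 0 (given above): 12 live cells
Generation 1: 12 live cells
(generation 1 grid is the final answer)

Answer: _XX____X_
__X__XXX_
_X____X__
XX____X__
_________
_________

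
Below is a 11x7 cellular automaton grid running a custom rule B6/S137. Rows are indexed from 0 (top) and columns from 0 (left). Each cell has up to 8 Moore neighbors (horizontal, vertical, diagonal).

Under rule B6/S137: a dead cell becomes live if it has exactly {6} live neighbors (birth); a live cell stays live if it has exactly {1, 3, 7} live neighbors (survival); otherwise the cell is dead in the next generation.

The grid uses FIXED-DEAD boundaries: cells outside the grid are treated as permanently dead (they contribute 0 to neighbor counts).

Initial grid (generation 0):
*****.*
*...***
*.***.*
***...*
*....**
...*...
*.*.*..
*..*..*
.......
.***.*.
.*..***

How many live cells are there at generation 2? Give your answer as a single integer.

Simulating step by step:
Generation 0 (given above): 37 live cells
Generation 1: 21 live cells
.*.**..
**....*
***.***
*.*...*
.......
.......
*......
*......
.......
..*..*.
....**.
Generation 2: 7 live cells
...**..
.......
..*.*.*
.......
.......
.......
*......
*......
.......
.......
.......
Population at generation 2: 7

Answer: 7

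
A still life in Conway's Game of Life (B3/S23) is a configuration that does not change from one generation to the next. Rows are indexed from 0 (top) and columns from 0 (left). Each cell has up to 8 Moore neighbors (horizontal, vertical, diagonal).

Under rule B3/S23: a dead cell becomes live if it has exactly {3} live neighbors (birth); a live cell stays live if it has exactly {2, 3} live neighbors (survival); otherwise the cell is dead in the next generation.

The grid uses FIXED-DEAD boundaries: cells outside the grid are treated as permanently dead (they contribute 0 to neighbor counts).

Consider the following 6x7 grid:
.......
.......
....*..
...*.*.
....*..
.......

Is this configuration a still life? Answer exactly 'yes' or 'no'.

Answer: yes

Derivation:
Compute generation 1 and compare to generation 0 (given above):
Generation 1:
.......
.......
....*..
...*.*.
....*..
.......
The grids are IDENTICAL -> still life.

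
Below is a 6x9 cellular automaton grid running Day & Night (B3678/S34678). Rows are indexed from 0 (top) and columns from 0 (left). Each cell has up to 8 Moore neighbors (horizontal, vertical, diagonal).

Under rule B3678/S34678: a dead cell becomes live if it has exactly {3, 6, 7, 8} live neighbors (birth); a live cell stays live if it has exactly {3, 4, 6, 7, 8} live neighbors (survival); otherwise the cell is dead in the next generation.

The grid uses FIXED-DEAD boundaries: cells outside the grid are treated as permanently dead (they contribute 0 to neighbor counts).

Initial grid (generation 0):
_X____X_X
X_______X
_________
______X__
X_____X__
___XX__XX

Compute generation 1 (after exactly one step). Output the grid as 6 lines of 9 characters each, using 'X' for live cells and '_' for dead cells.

Answer: _______X_
_______X_
_________
_________
_____X___
_________

Derivation:
Simulating step by step:
Generation 0 (given above): 12 live cells
Generation 1: 3 live cells
(generation 1 grid is the final answer)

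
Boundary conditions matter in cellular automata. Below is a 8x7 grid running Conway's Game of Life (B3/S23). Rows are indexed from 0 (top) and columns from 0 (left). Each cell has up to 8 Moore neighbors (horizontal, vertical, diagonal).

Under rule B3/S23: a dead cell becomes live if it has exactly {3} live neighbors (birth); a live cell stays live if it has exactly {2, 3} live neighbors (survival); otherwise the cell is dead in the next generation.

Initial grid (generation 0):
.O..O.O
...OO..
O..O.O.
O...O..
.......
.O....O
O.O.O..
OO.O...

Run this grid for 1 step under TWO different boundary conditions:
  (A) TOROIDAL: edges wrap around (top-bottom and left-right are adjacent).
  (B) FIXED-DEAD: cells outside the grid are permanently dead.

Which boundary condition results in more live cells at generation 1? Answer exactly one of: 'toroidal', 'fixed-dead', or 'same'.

Under TOROIDAL boundary, generation 1:
.O..OO.
O.OO..O
...O.OO
....O.O
O......
OO.....
..OO..O
...OOOO
Population = 22

Under FIXED-DEAD boundary, generation 1:
...OOO.
..OO...
...O.O.
....O..
.......
.O.....
O.OO...
OOOO...
Population = 16

Comparison: toroidal=22, fixed-dead=16 -> toroidal

Answer: toroidal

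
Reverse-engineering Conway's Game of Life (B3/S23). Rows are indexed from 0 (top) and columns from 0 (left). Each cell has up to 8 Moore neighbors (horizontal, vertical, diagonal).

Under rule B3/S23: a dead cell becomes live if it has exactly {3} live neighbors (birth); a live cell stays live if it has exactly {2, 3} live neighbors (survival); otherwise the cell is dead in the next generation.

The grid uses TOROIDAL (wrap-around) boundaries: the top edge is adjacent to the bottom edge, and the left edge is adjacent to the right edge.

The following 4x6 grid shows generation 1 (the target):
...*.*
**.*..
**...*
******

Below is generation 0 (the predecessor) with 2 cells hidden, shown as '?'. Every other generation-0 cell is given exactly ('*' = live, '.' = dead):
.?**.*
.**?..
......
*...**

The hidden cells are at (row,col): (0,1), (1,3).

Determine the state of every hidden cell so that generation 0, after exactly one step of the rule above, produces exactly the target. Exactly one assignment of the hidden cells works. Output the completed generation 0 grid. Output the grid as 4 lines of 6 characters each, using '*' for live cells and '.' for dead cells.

Hidden generation-0 cells (in order): (0,1), (1,3).
A hidden cell only influences target cells in its own 3x3 neighborhood. Try each of the 2^2 = 4 assignments, step the completed generation 0 forward once under B3/S23, and compare with the target:
  (0,1)=. (1,3)=. -> step gives (0,2)='*' but target has '.' -> reject
  (0,1)=. (1,3)=* -> step gives (0,3)='.' but target has '*' -> reject
  (0,1)=* (1,3)=. -> step reproduces the target at every cell -> ACCEPT
  (0,1)=* (1,3)=* -> step gives (0,3)='.' but target has '*' -> reject
Unique solution: (0,1)=live, (1,3)=dead.
Check: live-neighbor counts of every cell in the completed generation 0:
544343
334321
332223
333333
Applying B3/S23 to generation 0 with these counts gives:
...*.*
**.*..
**...*
******
which matches the target exactly.

Answer: .***.*
.**...
......
*...**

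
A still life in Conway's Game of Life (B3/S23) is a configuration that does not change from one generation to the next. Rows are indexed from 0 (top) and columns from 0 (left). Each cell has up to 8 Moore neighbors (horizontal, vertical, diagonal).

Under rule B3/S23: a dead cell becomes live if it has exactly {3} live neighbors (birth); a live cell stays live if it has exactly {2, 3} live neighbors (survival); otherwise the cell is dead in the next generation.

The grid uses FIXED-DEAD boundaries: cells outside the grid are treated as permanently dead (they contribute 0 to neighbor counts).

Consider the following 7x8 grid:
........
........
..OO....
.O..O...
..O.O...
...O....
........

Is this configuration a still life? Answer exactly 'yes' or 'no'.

Answer: yes

Derivation:
Compute generation 1 and compare to generation 0 (given above):
Generation 1:
........
........
..OO....
.O..O...
..O.O...
...O....
........
The grids are IDENTICAL -> still life.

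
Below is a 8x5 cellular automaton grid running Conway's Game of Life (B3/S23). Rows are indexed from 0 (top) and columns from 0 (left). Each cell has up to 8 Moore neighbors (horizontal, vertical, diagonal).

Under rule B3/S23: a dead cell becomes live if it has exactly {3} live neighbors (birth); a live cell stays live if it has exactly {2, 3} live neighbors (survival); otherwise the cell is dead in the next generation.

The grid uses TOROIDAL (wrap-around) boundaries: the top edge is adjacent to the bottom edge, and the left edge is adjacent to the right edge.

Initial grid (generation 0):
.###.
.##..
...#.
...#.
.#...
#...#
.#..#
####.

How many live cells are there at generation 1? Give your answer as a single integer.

Answer: 8

Derivation:
Simulating step by step:
Generation 0 (given above): 16 live cells
Generation 1: 8 live cells
....#
.#...
...#.
..#..
#...#
.#..#
.....
.....
Population at generation 1: 8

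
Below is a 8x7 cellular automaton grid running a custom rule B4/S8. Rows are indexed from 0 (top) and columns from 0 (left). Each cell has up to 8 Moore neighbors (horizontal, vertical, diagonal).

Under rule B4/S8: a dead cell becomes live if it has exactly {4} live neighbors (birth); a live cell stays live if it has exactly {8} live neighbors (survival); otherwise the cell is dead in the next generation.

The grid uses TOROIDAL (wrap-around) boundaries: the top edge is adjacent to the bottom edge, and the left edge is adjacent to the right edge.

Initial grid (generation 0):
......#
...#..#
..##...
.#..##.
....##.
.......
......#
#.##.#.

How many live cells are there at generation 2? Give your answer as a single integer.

Simulating step by step:
Generation 0 (given above): 15 live cells
Generation 1: 3 live cells
.......
.......
....#..
...#...
.......
.......
.......
......#
Generation 2: 0 live cells
.......
.......
.......
.......
.......
.......
.......
.......
Population at generation 2: 0

Answer: 0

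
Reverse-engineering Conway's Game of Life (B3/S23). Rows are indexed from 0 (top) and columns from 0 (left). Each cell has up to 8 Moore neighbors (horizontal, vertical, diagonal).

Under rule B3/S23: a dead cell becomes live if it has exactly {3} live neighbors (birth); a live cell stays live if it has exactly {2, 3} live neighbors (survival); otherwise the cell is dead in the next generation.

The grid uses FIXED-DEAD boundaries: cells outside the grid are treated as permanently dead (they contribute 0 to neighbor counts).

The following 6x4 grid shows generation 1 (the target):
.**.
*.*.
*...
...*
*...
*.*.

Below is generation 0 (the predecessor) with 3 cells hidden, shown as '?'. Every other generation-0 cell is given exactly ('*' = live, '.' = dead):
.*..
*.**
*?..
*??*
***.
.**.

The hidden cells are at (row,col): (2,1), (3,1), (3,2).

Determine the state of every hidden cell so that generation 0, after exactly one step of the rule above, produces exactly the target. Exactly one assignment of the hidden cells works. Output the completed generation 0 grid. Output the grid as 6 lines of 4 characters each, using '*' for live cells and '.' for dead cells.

Answer: .*..
*.**
**..
*.**
***.
.**.

Derivation:
Hidden generation-0 cells (in order): (2,1), (3,1), (3,2).
A hidden cell only influences target cells in its own 3x3 neighborhood. Try each of the 2^3 = 8 assignments, step the completed generation 0 forward once under B3/S23, and compare with the target:
  (2,1)=. (3,1)=. (3,2)=. -> step gives (2,2)='*' but target has '.' -> reject
  (2,1)=. (3,1)=. (3,2)=* -> step gives (3,0)='*' but target has '.' -> reject
  (2,1)=. (3,1)=* (3,2)=. -> step gives (2,3)='*' but target has '.' -> reject
  (2,1)=. (3,1)=* (3,2)=* -> step gives (4,0)='.' but target has '*' -> reject
  (2,1)=* (3,1)=. (3,2)=. -> step gives (2,3)='*' but target has '.' -> reject
  (2,1)=* (3,1)=. (3,2)=* -> step reproduces the target at every cell -> ACCEPT
  (2,1)=* (3,1)=* (3,2)=. -> step gives (2,0)='.' but target has '*' -> reject
  (2,1)=* (3,1)=* (3,2)=* -> step gives (2,0)='.' but target has '*' -> reject
Unique solution: (2,1)=live, (3,1)=dead, (3,2)=live.
Check: live-neighbor counts of every cell in the completed generation 0:
2232
3531
3554
4742
3654
3432
Applying B3/S23 to generation 0 with these counts gives:
.**.
*.*.
*...
...*
*...
*.*.
which matches the target exactly.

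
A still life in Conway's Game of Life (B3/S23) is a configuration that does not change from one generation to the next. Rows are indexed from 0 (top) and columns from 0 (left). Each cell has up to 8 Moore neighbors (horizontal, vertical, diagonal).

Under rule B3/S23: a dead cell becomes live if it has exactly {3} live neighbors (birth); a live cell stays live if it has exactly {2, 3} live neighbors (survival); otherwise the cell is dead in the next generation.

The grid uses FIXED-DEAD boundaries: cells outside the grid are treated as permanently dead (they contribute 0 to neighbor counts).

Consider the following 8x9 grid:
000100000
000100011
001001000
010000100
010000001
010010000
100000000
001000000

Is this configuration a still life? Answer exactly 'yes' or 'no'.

Compute generation 1 and compare to generation 0 (given above):
Generation 1:
000000000
001110000
001000110
011000000
111000000
110000000
010000000
000000000
Cell (0,3) differs: gen0=1 vs gen1=0 -> NOT a still life.

Answer: no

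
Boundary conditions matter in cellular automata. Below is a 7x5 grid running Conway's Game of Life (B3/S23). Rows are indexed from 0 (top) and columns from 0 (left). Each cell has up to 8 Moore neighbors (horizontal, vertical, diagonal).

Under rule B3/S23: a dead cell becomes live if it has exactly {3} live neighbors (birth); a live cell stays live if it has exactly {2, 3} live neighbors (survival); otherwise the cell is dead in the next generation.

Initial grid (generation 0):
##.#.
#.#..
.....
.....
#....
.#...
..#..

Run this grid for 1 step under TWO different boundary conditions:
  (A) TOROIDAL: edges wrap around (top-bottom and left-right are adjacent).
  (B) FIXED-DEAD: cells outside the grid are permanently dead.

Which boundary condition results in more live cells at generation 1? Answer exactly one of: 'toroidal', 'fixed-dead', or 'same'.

Answer: toroidal

Derivation:
Under TOROIDAL boundary, generation 1:
#..##
#.#.#
.....
.....
.....
.#...
#.#..
Population = 9

Under FIXED-DEAD boundary, generation 1:
###..
#.#..
.....
.....
.....
.#...
.....
Population = 6

Comparison: toroidal=9, fixed-dead=6 -> toroidal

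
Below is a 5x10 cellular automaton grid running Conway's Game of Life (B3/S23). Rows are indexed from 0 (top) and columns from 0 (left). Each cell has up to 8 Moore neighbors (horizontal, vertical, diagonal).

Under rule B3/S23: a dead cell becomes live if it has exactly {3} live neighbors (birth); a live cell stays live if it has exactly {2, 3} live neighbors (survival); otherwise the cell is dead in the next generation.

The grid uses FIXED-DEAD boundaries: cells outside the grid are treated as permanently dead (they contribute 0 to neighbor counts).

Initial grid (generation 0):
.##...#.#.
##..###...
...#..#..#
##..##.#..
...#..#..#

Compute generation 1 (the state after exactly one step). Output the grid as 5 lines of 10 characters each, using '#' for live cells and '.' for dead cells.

Simulating step by step:
Generation 0 (given above): 20 live cells
Generation 1: 22 live cells
(generation 1 grid is the final answer)

Answer: ###...##..
##.##.#...
..##...#..
..####.##.
....###...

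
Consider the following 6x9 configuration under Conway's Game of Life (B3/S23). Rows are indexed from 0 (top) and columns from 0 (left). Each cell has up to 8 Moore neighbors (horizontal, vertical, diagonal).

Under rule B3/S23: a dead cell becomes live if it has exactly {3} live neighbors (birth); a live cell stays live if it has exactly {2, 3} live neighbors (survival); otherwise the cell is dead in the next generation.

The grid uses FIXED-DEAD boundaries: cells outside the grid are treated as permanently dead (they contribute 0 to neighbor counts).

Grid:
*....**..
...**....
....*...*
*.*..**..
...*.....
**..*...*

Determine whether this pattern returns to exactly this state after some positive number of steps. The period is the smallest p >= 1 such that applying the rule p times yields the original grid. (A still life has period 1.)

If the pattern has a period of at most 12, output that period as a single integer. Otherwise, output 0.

Simulating and comparing each generation to the original:
Gen 0 (original, given above): 16 live cells
Gen 1: 13 live cells, differs from original
Gen 2: 9 live cells, differs from original
Gen 3: 7 live cells, differs from original
Gen 4: 7 live cells, differs from original
Gen 5: 8 live cells, differs from original
Gen 6: 8 live cells, differs from original
Gen 7: 8 live cells, differs from original
Gen 8: 8 live cells, differs from original
Gen 9: 8 live cells, differs from original
Gen 10: 8 live cells, differs from original
Gen 11: 8 live cells, differs from original
Gen 12: 8 live cells, differs from original
No period found within 12 steps.

Answer: 0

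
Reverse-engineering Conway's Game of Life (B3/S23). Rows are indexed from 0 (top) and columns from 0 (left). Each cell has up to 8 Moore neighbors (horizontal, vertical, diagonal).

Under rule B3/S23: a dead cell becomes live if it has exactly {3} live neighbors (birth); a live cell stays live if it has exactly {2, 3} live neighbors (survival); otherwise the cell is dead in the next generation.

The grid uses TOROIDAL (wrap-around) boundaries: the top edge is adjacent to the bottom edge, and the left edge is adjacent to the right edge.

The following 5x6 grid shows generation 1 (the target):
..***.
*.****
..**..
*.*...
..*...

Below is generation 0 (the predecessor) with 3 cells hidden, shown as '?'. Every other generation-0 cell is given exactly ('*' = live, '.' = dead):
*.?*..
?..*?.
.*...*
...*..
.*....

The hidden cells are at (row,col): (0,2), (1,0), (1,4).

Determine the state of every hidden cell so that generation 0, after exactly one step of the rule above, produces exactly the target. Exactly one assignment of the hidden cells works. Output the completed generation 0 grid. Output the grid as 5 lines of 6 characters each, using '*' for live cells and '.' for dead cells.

Answer: *..*..
...**.
.*...*
...*..
.*....

Derivation:
Hidden generation-0 cells (in order): (0,2), (1,0), (1,4).
A hidden cell only influences target cells in its own 3x3 neighborhood. Try each of the 2^3 = 8 assignments, step the completed generation 0 forward once under B3/S23, and compare with the target:
  (0,2)=. (1,0)=. (1,4)=. -> step gives (0,3)='.' but target has '*' -> reject
  (0,2)=. (1,0)=. (1,4)=* -> step reproduces the target at every cell -> ACCEPT
  (0,2)=. (1,0)=* (1,4)=. -> step gives (0,0)='*' but target has '.' -> reject
  (0,2)=. (1,0)=* (1,4)=* -> step gives (0,0)='*' but target has '.' -> reject
  (0,2)=* (1,0)=. (1,4)=. -> step gives (0,1)='*' but target has '.' -> reject
  (0,2)=* (1,0)=. (1,4)=* -> step gives (0,1)='*' but target has '.' -> reject
  (0,2)=* (1,0)=* (1,4)=. -> step gives (0,0)='*' but target has '.' -> reject
  (0,2)=* (1,0)=* (1,4)=* -> step gives (0,0)='*' but target has '.' -> reject
Unique solution: (0,2)=dead, (1,0)=dead, (1,4)=live.
Check: live-neighbor counts of every cell in the completed generation 0:
123232
323233
203341
323021
213221
Applying B3/S23 to generation 0 with these counts gives:
..***.
*.****
..**..
*.*...
..*...
which matches the target exactly.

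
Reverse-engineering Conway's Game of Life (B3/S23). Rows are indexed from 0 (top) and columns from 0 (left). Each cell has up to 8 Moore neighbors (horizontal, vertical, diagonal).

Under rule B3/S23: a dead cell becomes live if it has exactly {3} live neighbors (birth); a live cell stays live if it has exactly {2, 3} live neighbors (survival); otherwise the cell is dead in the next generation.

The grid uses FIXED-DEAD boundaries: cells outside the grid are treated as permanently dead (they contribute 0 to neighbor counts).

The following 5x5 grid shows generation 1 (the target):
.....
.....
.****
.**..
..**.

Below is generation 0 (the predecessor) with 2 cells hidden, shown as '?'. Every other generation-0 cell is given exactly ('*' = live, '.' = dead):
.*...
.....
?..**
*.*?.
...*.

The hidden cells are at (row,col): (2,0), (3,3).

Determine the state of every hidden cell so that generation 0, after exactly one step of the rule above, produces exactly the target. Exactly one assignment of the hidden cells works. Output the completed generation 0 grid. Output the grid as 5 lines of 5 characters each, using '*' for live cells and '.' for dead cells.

Hidden generation-0 cells (in order): (2,0), (3,3).
A hidden cell only influences target cells in its own 3x3 neighborhood. Try each of the 2^2 = 4 assignments, step the completed generation 0 forward once under B3/S23, and compare with the target:
  (2,0)=. (3,3)=. -> step gives (2,1)='.' but target has '*' -> reject
  (2,0)=. (3,3)=* -> step gives (2,1)='.' but target has '*' -> reject
  (2,0)=* (3,3)=. -> step gives (2,2)='.' but target has '*' -> reject
  (2,0)=* (3,3)=* -> step reproduces the target at every cell -> ACCEPT
Unique solution: (2,0)=live, (3,3)=live.
Check: live-neighbor counts of every cell in the completed generation 0:
10100
22222
13332
13344
12322
Applying B3/S23 to generation 0 with these counts gives:
.....
.....
.****
.**..
..**.
which matches the target exactly.

Answer: .*...
.....
*..**
*.**.
...*.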